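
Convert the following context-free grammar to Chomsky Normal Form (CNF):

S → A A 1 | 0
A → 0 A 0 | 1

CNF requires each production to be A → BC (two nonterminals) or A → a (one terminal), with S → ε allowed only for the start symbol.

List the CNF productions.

T1 → 1; S → 0; T0 → 0; A → 1; S → A X0; X0 → A T1; A → T0 X1; X1 → A T0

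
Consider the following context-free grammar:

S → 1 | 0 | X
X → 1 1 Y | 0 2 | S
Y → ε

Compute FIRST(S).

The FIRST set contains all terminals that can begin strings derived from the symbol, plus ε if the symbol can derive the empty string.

We compute FIRST(S) using the standard algorithm.
FIRST(S) = {0, 1}
FIRST(X) = {0, 1}
FIRST(Y) = {ε}
Therefore, FIRST(S) = {0, 1}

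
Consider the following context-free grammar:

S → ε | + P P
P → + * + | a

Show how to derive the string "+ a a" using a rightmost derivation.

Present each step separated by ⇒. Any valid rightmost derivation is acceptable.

S ⇒ + P P ⇒ + P a ⇒ + a a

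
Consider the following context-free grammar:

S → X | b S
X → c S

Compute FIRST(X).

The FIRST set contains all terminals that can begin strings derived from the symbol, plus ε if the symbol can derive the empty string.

We compute FIRST(X) using the standard algorithm.
FIRST(S) = {b, c}
FIRST(X) = {c}
Therefore, FIRST(X) = {c}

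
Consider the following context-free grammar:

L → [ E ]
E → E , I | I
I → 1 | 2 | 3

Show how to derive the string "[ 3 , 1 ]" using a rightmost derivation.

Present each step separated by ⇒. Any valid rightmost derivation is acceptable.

L ⇒ [ E ] ⇒ [ E , I ] ⇒ [ E , 1 ] ⇒ [ I , 1 ] ⇒ [ 3 , 1 ]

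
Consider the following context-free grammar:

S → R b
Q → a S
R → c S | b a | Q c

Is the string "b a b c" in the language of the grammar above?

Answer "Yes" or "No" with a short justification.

No - no valid derivation exists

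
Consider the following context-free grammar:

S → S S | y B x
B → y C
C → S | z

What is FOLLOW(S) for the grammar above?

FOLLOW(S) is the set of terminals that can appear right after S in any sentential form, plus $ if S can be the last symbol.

We compute FOLLOW(S) using the standard algorithm.
FOLLOW(S) starts with {$}.
FIRST(B) = {y}
FIRST(C) = {y, z}
FIRST(S) = {y}
FOLLOW(B) = {x}
FOLLOW(C) = {x}
FOLLOW(S) = {$, x, y}
Therefore, FOLLOW(S) = {$, x, y}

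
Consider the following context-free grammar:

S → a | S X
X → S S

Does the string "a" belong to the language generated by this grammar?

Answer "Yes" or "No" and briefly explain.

Yes - a valid derivation exists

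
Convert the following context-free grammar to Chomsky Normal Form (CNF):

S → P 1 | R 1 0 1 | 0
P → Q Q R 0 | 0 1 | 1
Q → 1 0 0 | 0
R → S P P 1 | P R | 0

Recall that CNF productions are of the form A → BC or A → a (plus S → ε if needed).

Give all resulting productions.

T1 → 1; T0 → 0; S → 0; P → 1; Q → 0; R → 0; S → P T1; S → R X0; X0 → T1 X1; X1 → T0 T1; P → Q X2; X2 → Q X3; X3 → R T0; P → T0 T1; Q → T1 X4; X4 → T0 T0; R → S X5; X5 → P X6; X6 → P T1; R → P R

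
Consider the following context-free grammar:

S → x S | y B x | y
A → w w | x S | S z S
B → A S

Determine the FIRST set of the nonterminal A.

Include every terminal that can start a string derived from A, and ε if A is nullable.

We compute FIRST(A) using the standard algorithm.
FIRST(A) = {w, x, y}
FIRST(B) = {w, x, y}
FIRST(S) = {x, y}
Therefore, FIRST(A) = {w, x, y}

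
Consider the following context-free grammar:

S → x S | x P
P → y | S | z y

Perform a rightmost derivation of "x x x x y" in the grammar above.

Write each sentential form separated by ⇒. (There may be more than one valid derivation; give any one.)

S ⇒ x S ⇒ x x S ⇒ x x x S ⇒ x x x x P ⇒ x x x x y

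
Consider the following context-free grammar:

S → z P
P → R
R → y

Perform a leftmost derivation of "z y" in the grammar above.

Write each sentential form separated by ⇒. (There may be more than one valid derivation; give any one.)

S ⇒ z P ⇒ z R ⇒ z y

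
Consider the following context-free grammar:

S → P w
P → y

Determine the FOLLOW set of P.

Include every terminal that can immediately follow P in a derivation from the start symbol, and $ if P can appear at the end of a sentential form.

We compute FOLLOW(P) using the standard algorithm.
FOLLOW(S) starts with {$}.
FIRST(P) = {y}
FIRST(S) = {y}
FOLLOW(P) = {w}
FOLLOW(S) = {$}
Therefore, FOLLOW(P) = {w}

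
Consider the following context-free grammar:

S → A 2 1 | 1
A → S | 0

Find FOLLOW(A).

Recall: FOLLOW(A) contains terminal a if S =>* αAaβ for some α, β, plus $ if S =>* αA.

We compute FOLLOW(A) using the standard algorithm.
FOLLOW(S) starts with {$}.
FIRST(A) = {0, 1}
FIRST(S) = {0, 1}
FOLLOW(A) = {2}
FOLLOW(S) = {$, 2}
Therefore, FOLLOW(A) = {2}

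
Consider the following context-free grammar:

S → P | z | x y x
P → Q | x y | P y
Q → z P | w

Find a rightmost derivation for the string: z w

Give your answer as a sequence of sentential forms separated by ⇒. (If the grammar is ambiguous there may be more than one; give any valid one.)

S ⇒ P ⇒ Q ⇒ z P ⇒ z Q ⇒ z w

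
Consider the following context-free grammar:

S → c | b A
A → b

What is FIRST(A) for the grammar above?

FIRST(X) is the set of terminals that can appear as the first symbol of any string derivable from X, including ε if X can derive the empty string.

We compute FIRST(A) using the standard algorithm.
FIRST(A) = {b}
FIRST(S) = {b, c}
Therefore, FIRST(A) = {b}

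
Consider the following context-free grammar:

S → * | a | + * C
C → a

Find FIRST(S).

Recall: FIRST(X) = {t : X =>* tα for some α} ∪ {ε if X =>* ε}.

We compute FIRST(S) using the standard algorithm.
FIRST(C) = {a}
FIRST(S) = {*, +, a}
Therefore, FIRST(S) = {*, +, a}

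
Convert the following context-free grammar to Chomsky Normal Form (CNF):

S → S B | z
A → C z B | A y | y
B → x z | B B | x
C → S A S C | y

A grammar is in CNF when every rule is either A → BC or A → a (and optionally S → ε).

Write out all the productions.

S → z; TZ → z; TY → y; A → y; TX → x; B → x; C → y; S → S B; A → C X0; X0 → TZ B; A → A TY; B → TX TZ; B → B B; C → S X1; X1 → A X2; X2 → S C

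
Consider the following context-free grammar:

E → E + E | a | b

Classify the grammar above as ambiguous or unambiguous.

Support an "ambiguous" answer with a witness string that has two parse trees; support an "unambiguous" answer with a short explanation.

Ambiguous - the string 'a + a + b + a' has two distinct parse trees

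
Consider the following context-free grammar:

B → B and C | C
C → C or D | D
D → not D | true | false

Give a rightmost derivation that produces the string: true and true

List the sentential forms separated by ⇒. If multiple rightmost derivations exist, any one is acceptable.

B ⇒ B and C ⇒ B and D ⇒ B and true ⇒ C and true ⇒ D and true ⇒ true and true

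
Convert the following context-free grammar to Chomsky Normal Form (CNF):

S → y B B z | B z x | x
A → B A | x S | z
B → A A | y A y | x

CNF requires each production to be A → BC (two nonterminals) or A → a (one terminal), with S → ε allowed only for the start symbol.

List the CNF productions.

TY → y; TZ → z; TX → x; S → x; A → z; B → x; S → TY X0; X0 → B X1; X1 → B TZ; S → B X2; X2 → TZ TX; A → B A; A → TX S; B → A A; B → TY X3; X3 → A TY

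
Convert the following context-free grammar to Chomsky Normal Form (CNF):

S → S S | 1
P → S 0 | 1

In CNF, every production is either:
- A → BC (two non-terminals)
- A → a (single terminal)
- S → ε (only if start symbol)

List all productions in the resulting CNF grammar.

S → 1; T0 → 0; P → 1; S → S S; P → S T0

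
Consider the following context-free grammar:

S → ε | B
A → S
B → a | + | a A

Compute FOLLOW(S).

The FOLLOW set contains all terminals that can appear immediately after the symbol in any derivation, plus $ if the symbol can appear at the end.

We compute FOLLOW(S) using the standard algorithm.
FOLLOW(S) starts with {$}.
FIRST(A) = {+, a, ε}
FIRST(B) = {+, a}
FIRST(S) = {+, a, ε}
FOLLOW(A) = {$}
FOLLOW(B) = {$}
FOLLOW(S) = {$}
Therefore, FOLLOW(S) = {$}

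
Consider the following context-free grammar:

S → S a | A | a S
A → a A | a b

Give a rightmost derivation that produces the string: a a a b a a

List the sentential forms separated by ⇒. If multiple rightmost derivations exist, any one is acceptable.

S ⇒ S a ⇒ S a a ⇒ A a a ⇒ a A a a ⇒ a a A a a ⇒ a a a b a a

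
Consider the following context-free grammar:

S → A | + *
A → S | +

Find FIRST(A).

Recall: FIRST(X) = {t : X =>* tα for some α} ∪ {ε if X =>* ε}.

We compute FIRST(A) using the standard algorithm.
FIRST(A) = {+}
FIRST(S) = {+}
Therefore, FIRST(A) = {+}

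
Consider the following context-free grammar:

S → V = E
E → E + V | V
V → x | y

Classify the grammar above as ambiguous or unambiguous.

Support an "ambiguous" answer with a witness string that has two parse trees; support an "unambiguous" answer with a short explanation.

Unambiguous - every string in the language has a unique parse tree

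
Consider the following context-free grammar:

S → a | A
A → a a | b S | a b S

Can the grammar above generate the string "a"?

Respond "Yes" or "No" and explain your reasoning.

Yes - a valid derivation exists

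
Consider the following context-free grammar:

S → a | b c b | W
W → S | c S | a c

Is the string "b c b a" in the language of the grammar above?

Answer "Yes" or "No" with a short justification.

No - no valid derivation exists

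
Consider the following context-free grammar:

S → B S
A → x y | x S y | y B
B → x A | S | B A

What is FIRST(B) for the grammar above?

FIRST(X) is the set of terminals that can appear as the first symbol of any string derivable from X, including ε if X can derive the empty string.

We compute FIRST(B) using the standard algorithm.
FIRST(A) = {x, y}
FIRST(B) = {x}
FIRST(S) = {x}
Therefore, FIRST(B) = {x}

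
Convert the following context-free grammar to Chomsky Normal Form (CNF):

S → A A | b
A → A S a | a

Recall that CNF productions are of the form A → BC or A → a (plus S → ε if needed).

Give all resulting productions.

S → b; TA → a; A → a; S → A A; A → A X0; X0 → S TA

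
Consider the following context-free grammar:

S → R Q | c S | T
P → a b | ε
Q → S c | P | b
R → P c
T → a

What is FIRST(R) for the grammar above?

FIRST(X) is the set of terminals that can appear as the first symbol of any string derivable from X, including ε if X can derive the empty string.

We compute FIRST(R) using the standard algorithm.
FIRST(P) = {a, ε}
FIRST(Q) = {a, b, c, ε}
FIRST(R) = {a, c}
FIRST(S) = {a, c}
FIRST(T) = {a}
Therefore, FIRST(R) = {a, c}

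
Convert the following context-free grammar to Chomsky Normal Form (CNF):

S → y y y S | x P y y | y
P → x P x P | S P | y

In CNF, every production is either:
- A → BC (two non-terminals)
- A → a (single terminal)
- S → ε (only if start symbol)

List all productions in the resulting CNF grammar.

TY → y; TX → x; S → y; P → y; S → TY X0; X0 → TY X1; X1 → TY S; S → TX X2; X2 → P X3; X3 → TY TY; P → TX X4; X4 → P X5; X5 → TX P; P → S P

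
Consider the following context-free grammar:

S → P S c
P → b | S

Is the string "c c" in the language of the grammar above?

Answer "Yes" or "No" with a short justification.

No - no valid derivation exists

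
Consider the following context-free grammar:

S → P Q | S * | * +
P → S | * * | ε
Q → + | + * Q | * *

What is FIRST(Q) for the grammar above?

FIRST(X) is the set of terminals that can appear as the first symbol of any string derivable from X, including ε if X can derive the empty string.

We compute FIRST(Q) using the standard algorithm.
FIRST(P) = {*, +, ε}
FIRST(Q) = {*, +}
FIRST(S) = {*, +}
Therefore, FIRST(Q) = {*, +}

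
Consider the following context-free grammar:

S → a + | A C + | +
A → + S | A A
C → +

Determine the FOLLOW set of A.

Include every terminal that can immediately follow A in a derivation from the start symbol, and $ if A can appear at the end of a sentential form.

We compute FOLLOW(A) using the standard algorithm.
FOLLOW(S) starts with {$}.
FIRST(A) = {+}
FIRST(C) = {+}
FIRST(S) = {+, a}
FOLLOW(A) = {+}
FOLLOW(C) = {+}
FOLLOW(S) = {$, +}
Therefore, FOLLOW(A) = {+}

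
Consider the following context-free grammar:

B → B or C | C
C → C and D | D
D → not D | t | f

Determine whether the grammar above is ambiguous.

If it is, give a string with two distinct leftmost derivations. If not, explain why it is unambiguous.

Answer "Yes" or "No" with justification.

No - the grammar is unambiguous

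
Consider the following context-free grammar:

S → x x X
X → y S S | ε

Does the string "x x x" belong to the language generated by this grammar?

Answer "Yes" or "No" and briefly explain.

No - no valid derivation exists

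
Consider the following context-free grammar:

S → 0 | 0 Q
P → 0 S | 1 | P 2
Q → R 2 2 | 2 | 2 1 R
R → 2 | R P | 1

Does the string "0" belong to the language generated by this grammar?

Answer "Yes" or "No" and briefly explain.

Yes - a valid derivation exists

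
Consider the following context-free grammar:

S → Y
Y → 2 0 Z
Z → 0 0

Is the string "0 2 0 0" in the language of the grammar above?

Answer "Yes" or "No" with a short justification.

No - no valid derivation exists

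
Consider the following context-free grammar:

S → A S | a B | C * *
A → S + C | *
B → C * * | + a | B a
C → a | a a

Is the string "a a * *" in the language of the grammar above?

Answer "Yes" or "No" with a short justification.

Yes - a valid derivation exists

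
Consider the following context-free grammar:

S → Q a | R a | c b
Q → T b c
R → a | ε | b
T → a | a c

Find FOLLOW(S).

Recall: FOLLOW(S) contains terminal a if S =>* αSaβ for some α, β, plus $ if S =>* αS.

We compute FOLLOW(S) using the standard algorithm.
FOLLOW(S) starts with {$}.
FIRST(Q) = {a}
FIRST(R) = {a, b, ε}
FIRST(S) = {a, b, c}
FIRST(T) = {a}
FOLLOW(Q) = {a}
FOLLOW(R) = {a}
FOLLOW(S) = {$}
FOLLOW(T) = {b}
Therefore, FOLLOW(S) = {$}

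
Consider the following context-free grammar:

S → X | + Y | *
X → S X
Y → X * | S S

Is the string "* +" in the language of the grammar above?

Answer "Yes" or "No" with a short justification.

No - no valid derivation exists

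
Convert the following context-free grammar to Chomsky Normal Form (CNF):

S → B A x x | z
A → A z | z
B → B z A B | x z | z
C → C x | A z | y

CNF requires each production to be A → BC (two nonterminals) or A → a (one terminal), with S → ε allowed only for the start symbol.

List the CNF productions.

TX → x; S → z; TZ → z; A → z; B → z; C → y; S → B X0; X0 → A X1; X1 → TX TX; A → A TZ; B → B X2; X2 → TZ X3; X3 → A B; B → TX TZ; C → C TX; C → A TZ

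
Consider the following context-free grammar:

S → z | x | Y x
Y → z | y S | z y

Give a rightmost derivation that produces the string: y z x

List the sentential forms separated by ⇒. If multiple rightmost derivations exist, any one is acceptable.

S ⇒ Y x ⇒ y S x ⇒ y z x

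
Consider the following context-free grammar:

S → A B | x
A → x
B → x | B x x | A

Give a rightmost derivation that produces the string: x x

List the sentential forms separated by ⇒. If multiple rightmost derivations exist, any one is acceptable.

S ⇒ A B ⇒ A x ⇒ x x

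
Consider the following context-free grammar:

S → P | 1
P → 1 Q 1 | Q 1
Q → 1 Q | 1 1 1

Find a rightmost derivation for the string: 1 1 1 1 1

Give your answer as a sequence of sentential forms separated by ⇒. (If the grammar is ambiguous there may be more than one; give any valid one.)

S ⇒ P ⇒ 1 Q 1 ⇒ 1 1 1 1 1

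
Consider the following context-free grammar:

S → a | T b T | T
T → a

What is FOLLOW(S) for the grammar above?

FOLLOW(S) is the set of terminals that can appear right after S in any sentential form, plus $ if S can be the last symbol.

We compute FOLLOW(S) using the standard algorithm.
FOLLOW(S) starts with {$}.
FIRST(S) = {a}
FIRST(T) = {a}
FOLLOW(S) = {$}
FOLLOW(T) = {$, b}
Therefore, FOLLOW(S) = {$}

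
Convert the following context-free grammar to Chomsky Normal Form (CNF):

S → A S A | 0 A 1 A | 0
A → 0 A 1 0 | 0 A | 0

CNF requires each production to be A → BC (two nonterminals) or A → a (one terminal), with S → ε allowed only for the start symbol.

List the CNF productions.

T0 → 0; T1 → 1; S → 0; A → 0; S → A X0; X0 → S A; S → T0 X1; X1 → A X2; X2 → T1 A; A → T0 X3; X3 → A X4; X4 → T1 T0; A → T0 A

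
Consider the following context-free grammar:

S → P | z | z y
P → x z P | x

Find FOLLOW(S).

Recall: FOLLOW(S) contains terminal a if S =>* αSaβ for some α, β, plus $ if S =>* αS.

We compute FOLLOW(S) using the standard algorithm.
FOLLOW(S) starts with {$}.
FIRST(P) = {x}
FIRST(S) = {x, z}
FOLLOW(P) = {$}
FOLLOW(S) = {$}
Therefore, FOLLOW(S) = {$}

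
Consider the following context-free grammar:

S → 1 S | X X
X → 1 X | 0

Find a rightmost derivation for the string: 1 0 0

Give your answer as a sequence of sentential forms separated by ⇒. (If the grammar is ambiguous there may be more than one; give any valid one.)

S ⇒ 1 S ⇒ 1 X X ⇒ 1 X 0 ⇒ 1 0 0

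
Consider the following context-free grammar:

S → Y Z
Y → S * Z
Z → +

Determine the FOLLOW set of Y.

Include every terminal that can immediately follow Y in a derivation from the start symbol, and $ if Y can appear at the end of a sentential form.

We compute FOLLOW(Y) using the standard algorithm.
FOLLOW(S) starts with {$}.
FIRST(S) = {}
FIRST(Y) = {}
FIRST(Z) = {+}
FOLLOW(S) = {$, *}
FOLLOW(Y) = {+}
FOLLOW(Z) = {$, *, +}
Therefore, FOLLOW(Y) = {+}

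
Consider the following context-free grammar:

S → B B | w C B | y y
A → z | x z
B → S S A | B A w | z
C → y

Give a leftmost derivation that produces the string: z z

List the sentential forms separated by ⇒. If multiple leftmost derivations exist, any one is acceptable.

S ⇒ B B ⇒ z B ⇒ z z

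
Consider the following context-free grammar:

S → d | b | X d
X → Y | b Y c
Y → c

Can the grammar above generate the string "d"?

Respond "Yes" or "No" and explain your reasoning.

Yes - a valid derivation exists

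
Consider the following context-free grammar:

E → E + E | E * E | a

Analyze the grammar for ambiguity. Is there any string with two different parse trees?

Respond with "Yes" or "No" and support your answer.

Yes - the string 'a * a * a * a * a' has two distinct parse trees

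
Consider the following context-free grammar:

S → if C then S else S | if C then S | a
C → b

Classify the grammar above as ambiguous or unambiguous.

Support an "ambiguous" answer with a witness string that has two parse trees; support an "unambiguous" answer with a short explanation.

Ambiguous - the string 'if b then if b then if b then a else a else a' has two distinct parse trees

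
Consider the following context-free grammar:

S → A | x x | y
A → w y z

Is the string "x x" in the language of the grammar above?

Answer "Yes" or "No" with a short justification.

Yes - a valid derivation exists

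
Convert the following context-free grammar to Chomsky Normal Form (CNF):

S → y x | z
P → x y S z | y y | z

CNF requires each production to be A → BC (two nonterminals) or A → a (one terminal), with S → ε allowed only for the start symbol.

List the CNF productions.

TY → y; TX → x; S → z; TZ → z; P → z; S → TY TX; P → TX X0; X0 → TY X1; X1 → S TZ; P → TY TY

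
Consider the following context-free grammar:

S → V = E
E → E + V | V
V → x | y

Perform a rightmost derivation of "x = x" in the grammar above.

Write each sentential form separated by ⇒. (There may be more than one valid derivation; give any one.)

S ⇒ V = E ⇒ V = V ⇒ V = x ⇒ x = x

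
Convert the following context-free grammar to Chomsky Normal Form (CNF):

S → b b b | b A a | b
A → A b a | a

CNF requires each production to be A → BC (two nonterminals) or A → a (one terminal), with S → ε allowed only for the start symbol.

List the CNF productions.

TB → b; TA → a; S → b; A → a; S → TB X0; X0 → TB TB; S → TB X1; X1 → A TA; A → A X2; X2 → TB TA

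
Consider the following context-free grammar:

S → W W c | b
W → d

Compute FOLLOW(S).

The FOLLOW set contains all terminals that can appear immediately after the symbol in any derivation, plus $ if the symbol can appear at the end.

We compute FOLLOW(S) using the standard algorithm.
FOLLOW(S) starts with {$}.
FIRST(S) = {b, d}
FIRST(W) = {d}
FOLLOW(S) = {$}
FOLLOW(W) = {c, d}
Therefore, FOLLOW(S) = {$}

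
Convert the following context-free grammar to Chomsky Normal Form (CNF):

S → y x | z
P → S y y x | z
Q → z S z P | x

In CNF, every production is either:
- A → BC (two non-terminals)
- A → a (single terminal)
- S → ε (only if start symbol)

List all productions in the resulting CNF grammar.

TY → y; TX → x; S → z; P → z; TZ → z; Q → x; S → TY TX; P → S X0; X0 → TY X1; X1 → TY TX; Q → TZ X2; X2 → S X3; X3 → TZ P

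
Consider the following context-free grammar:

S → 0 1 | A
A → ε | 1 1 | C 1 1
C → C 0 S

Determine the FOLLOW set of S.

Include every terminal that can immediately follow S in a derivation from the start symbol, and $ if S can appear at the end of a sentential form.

We compute FOLLOW(S) using the standard algorithm.
FOLLOW(S) starts with {$}.
FIRST(A) = {1, ε}
FIRST(C) = {}
FIRST(S) = {0, 1, ε}
FOLLOW(A) = {$, 0, 1}
FOLLOW(C) = {0, 1}
FOLLOW(S) = {$, 0, 1}
Therefore, FOLLOW(S) = {$, 0, 1}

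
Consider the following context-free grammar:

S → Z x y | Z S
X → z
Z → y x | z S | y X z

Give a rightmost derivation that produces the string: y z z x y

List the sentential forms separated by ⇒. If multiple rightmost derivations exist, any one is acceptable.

S ⇒ Z x y ⇒ y X z x y ⇒ y z z x y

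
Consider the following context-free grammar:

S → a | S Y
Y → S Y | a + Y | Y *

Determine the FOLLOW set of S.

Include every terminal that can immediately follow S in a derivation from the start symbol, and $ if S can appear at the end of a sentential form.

We compute FOLLOW(S) using the standard algorithm.
FOLLOW(S) starts with {$}.
FIRST(S) = {a}
FIRST(Y) = {a}
FOLLOW(S) = {$, a}
FOLLOW(Y) = {$, *, a}
Therefore, FOLLOW(S) = {$, a}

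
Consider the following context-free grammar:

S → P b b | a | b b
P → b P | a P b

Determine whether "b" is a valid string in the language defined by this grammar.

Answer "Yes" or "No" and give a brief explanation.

No - no valid derivation exists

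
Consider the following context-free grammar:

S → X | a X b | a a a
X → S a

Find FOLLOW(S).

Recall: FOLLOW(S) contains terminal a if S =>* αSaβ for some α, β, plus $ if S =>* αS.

We compute FOLLOW(S) using the standard algorithm.
FOLLOW(S) starts with {$}.
FIRST(S) = {a}
FIRST(X) = {a}
FOLLOW(S) = {$, a}
FOLLOW(X) = {$, a, b}
Therefore, FOLLOW(S) = {$, a}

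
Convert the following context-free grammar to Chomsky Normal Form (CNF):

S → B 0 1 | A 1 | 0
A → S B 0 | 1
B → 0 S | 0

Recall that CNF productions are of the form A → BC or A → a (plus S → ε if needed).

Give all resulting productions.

T0 → 0; T1 → 1; S → 0; A → 1; B → 0; S → B X0; X0 → T0 T1; S → A T1; A → S X1; X1 → B T0; B → T0 S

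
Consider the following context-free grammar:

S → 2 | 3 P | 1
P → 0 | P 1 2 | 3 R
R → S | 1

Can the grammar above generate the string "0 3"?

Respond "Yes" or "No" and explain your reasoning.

No - no valid derivation exists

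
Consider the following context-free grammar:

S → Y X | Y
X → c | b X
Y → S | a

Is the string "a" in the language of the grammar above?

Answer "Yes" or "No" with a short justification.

Yes - a valid derivation exists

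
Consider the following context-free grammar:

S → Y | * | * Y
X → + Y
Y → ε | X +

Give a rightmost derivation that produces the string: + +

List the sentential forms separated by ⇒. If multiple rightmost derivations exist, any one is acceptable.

S ⇒ Y ⇒ X + ⇒ + Y + ⇒ + +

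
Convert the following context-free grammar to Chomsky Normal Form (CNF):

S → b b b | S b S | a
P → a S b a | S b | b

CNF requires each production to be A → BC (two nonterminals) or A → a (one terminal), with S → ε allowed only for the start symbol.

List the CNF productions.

TB → b; S → a; TA → a; P → b; S → TB X0; X0 → TB TB; S → S X1; X1 → TB S; P → TA X2; X2 → S X3; X3 → TB TA; P → S TB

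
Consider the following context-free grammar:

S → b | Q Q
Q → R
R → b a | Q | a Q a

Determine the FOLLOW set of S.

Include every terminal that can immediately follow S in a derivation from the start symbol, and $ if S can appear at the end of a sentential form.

We compute FOLLOW(S) using the standard algorithm.
FOLLOW(S) starts with {$}.
FIRST(Q) = {a, b}
FIRST(R) = {a, b}
FIRST(S) = {a, b}
FOLLOW(Q) = {$, a, b}
FOLLOW(R) = {$, a, b}
FOLLOW(S) = {$}
Therefore, FOLLOW(S) = {$}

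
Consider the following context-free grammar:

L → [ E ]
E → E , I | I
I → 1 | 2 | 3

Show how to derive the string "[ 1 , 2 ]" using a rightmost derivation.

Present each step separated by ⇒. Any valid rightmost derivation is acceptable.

L ⇒ [ E ] ⇒ [ E , I ] ⇒ [ E , 2 ] ⇒ [ I , 2 ] ⇒ [ 1 , 2 ]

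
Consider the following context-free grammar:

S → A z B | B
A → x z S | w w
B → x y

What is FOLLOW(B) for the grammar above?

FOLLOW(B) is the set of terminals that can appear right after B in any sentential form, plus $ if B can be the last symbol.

We compute FOLLOW(B) using the standard algorithm.
FOLLOW(S) starts with {$}.
FIRST(A) = {w, x}
FIRST(B) = {x}
FIRST(S) = {w, x}
FOLLOW(A) = {z}
FOLLOW(B) = {$, z}
FOLLOW(S) = {$, z}
Therefore, FOLLOW(B) = {$, z}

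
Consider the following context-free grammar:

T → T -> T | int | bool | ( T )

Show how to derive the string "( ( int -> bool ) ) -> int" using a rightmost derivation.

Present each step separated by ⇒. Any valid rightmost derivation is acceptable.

T ⇒ T -> T ⇒ T -> int ⇒ ( T ) -> int ⇒ ( ( T ) ) -> int ⇒ ( ( T -> T ) ) -> int ⇒ ( ( T -> bool ) ) -> int ⇒ ( ( int -> bool ) ) -> int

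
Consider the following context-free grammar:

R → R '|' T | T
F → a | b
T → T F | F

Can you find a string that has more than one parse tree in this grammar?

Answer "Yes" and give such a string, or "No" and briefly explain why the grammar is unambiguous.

No - the grammar is unambiguous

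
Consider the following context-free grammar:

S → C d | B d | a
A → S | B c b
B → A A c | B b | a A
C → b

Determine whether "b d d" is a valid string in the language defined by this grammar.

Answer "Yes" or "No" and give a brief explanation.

No - no valid derivation exists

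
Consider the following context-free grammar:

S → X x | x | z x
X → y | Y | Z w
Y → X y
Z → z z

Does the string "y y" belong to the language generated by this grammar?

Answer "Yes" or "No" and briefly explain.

No - no valid derivation exists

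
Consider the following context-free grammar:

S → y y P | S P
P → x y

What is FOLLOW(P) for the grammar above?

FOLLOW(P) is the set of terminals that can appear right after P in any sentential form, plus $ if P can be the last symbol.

We compute FOLLOW(P) using the standard algorithm.
FOLLOW(S) starts with {$}.
FIRST(P) = {x}
FIRST(S) = {y}
FOLLOW(P) = {$, x}
FOLLOW(S) = {$, x}
Therefore, FOLLOW(P) = {$, x}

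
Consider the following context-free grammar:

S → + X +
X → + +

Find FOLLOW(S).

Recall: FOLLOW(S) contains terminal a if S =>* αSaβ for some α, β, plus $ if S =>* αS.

We compute FOLLOW(S) using the standard algorithm.
FOLLOW(S) starts with {$}.
FIRST(S) = {+}
FIRST(X) = {+}
FOLLOW(S) = {$}
FOLLOW(X) = {+}
Therefore, FOLLOW(S) = {$}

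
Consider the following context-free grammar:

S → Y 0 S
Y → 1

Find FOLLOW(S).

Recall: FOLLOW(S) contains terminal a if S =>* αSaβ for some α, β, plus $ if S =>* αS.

We compute FOLLOW(S) using the standard algorithm.
FOLLOW(S) starts with {$}.
FIRST(S) = {1}
FIRST(Y) = {1}
FOLLOW(S) = {$}
FOLLOW(Y) = {0}
Therefore, FOLLOW(S) = {$}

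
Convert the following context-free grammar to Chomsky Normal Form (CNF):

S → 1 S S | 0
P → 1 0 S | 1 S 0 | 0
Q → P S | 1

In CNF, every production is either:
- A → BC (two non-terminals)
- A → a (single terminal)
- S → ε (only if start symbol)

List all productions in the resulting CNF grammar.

T1 → 1; S → 0; T0 → 0; P → 0; Q → 1; S → T1 X0; X0 → S S; P → T1 X1; X1 → T0 S; P → T1 X2; X2 → S T0; Q → P S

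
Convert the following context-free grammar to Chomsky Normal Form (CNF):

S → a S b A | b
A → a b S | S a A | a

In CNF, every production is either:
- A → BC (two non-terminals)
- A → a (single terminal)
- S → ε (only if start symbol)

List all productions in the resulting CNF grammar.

TA → a; TB → b; S → b; A → a; S → TA X0; X0 → S X1; X1 → TB A; A → TA X2; X2 → TB S; A → S X3; X3 → TA A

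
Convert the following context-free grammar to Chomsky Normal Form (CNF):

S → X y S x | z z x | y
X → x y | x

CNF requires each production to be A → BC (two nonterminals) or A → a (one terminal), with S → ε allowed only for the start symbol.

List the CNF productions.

TY → y; TX → x; TZ → z; S → y; X → x; S → X X0; X0 → TY X1; X1 → S TX; S → TZ X2; X2 → TZ TX; X → TX TY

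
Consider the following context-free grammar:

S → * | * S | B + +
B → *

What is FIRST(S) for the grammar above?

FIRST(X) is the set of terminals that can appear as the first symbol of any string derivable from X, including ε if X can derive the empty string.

We compute FIRST(S) using the standard algorithm.
FIRST(B) = {*}
FIRST(S) = {*}
Therefore, FIRST(S) = {*}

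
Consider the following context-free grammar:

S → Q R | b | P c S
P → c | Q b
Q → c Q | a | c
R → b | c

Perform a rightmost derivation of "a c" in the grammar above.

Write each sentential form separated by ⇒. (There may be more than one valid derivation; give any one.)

S ⇒ Q R ⇒ Q c ⇒ a c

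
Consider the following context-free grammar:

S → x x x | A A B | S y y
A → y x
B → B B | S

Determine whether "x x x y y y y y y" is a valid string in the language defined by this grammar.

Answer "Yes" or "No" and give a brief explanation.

Yes - a valid derivation exists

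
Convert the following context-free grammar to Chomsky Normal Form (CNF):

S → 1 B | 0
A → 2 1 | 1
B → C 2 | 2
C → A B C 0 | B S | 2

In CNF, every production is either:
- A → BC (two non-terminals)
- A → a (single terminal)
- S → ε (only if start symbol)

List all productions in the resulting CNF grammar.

T1 → 1; S → 0; T2 → 2; A → 1; B → 2; T0 → 0; C → 2; S → T1 B; A → T2 T1; B → C T2; C → A X0; X0 → B X1; X1 → C T0; C → B S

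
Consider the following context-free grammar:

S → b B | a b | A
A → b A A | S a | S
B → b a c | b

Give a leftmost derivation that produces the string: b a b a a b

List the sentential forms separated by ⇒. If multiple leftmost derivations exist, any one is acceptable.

S ⇒ A ⇒ b A A ⇒ b S a A ⇒ b a b a A ⇒ b a b a S ⇒ b a b a a b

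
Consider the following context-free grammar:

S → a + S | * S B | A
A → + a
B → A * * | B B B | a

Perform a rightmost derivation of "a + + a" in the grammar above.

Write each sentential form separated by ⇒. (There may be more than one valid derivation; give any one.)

S ⇒ a + S ⇒ a + A ⇒ a + + a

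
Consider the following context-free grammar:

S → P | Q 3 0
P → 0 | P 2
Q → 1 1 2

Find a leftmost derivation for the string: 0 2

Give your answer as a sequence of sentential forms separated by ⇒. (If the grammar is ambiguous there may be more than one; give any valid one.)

S ⇒ P ⇒ P 2 ⇒ 0 2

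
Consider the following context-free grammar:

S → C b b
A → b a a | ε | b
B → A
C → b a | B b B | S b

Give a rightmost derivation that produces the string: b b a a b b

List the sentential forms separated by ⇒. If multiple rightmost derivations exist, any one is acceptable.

S ⇒ C b b ⇒ B b B b b ⇒ B b A b b ⇒ B b b a a b b ⇒ A b b a a b b ⇒ b b a a b b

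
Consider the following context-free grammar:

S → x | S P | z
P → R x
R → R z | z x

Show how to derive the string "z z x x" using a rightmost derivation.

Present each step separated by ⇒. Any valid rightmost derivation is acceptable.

S ⇒ S P ⇒ S R x ⇒ S z x x ⇒ z z x x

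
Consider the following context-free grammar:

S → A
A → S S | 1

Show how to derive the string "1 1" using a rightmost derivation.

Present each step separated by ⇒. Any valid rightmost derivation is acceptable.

S ⇒ A ⇒ S S ⇒ S A ⇒ S 1 ⇒ A 1 ⇒ 1 1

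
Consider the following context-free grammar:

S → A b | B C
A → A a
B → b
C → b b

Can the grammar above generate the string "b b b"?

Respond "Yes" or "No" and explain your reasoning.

Yes - a valid derivation exists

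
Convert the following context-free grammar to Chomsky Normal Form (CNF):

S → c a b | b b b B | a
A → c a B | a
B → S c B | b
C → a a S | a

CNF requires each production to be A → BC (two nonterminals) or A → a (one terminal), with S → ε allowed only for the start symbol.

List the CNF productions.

TC → c; TA → a; TB → b; S → a; A → a; B → b; C → a; S → TC X0; X0 → TA TB; S → TB X1; X1 → TB X2; X2 → TB B; A → TC X3; X3 → TA B; B → S X4; X4 → TC B; C → TA X5; X5 → TA S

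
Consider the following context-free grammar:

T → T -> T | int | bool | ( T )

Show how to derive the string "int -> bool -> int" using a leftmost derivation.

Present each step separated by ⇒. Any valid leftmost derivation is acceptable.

T ⇒ T -> T ⇒ int -> T ⇒ int -> T -> T ⇒ int -> bool -> T ⇒ int -> bool -> int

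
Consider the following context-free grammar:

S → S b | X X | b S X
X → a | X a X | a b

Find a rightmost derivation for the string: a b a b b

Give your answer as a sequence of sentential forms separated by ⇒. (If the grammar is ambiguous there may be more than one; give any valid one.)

S ⇒ S b ⇒ X X b ⇒ X a b b ⇒ a b a b b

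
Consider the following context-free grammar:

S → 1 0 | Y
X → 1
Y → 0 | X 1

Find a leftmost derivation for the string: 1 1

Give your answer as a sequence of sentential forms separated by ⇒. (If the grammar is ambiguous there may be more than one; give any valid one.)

S ⇒ Y ⇒ X 1 ⇒ 1 1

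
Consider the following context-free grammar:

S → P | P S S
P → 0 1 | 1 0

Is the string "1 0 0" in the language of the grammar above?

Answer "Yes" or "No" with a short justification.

No - no valid derivation exists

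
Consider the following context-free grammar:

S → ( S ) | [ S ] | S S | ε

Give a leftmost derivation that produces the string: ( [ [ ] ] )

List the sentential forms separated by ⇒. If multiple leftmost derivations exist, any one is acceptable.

S ⇒ ( S ) ⇒ ( S S ) ⇒ ( [ S ] S ) ⇒ ( [ [ S ] ] S ) ⇒ ( [ [ ] ] S ) ⇒ ( [ [ ] ] )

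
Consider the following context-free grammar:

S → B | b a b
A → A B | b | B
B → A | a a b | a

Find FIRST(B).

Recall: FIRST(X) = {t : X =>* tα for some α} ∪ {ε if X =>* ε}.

We compute FIRST(B) using the standard algorithm.
FIRST(A) = {a, b}
FIRST(B) = {a, b}
FIRST(S) = {a, b}
Therefore, FIRST(B) = {a, b}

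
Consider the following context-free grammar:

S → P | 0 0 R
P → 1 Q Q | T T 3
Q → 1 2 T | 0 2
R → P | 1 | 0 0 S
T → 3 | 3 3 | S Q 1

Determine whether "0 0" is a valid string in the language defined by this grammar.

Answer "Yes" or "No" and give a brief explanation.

No - no valid derivation exists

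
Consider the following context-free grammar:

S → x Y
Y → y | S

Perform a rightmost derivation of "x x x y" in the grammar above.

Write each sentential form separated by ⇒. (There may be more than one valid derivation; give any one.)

S ⇒ x Y ⇒ x S ⇒ x x Y ⇒ x x S ⇒ x x x Y ⇒ x x x y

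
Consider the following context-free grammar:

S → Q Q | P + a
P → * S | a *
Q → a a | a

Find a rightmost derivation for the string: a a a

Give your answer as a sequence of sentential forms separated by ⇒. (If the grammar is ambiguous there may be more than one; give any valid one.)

S ⇒ Q Q ⇒ Q a a ⇒ a a a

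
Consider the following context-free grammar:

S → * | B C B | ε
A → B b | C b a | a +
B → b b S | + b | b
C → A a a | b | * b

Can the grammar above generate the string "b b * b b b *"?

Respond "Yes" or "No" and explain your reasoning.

Yes - a valid derivation exists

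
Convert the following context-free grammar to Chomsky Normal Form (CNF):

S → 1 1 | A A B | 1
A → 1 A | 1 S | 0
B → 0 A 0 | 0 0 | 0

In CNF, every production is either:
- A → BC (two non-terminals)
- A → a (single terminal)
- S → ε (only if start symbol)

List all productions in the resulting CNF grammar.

T1 → 1; S → 1; A → 0; T0 → 0; B → 0; S → T1 T1; S → A X0; X0 → A B; A → T1 A; A → T1 S; B → T0 X1; X1 → A T0; B → T0 T0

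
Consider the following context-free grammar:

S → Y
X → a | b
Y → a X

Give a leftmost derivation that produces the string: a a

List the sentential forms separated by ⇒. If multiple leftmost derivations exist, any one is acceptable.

S ⇒ Y ⇒ a X ⇒ a a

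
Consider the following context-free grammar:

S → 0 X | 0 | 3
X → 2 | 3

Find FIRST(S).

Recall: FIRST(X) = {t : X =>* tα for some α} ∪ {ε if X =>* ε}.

We compute FIRST(S) using the standard algorithm.
FIRST(S) = {0, 3}
FIRST(X) = {2, 3}
Therefore, FIRST(S) = {0, 3}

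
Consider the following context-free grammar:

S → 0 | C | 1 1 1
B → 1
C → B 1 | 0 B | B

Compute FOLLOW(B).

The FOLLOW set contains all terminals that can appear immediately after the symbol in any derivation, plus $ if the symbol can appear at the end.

We compute FOLLOW(B) using the standard algorithm.
FOLLOW(S) starts with {$}.
FIRST(B) = {1}
FIRST(C) = {0, 1}
FIRST(S) = {0, 1}
FOLLOW(B) = {$, 1}
FOLLOW(C) = {$}
FOLLOW(S) = {$}
Therefore, FOLLOW(B) = {$, 1}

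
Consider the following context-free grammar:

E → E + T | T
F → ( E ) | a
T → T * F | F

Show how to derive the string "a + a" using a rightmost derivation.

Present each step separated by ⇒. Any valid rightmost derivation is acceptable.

E ⇒ E + T ⇒ E + F ⇒ E + a ⇒ T + a ⇒ F + a ⇒ a + a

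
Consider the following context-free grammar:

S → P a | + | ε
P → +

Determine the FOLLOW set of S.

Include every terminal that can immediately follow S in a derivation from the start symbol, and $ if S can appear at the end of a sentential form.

We compute FOLLOW(S) using the standard algorithm.
FOLLOW(S) starts with {$}.
FIRST(P) = {+}
FIRST(S) = {+, ε}
FOLLOW(P) = {a}
FOLLOW(S) = {$}
Therefore, FOLLOW(S) = {$}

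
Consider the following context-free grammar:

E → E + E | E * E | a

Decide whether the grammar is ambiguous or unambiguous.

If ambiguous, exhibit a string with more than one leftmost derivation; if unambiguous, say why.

Ambiguous - the string 'a + a * a + a + a' has two distinct leftmost derivations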